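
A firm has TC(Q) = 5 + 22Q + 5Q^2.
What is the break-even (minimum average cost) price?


AC(Q) = 5/Q + 22 + 5Q
To minimize: dAC/dQ = -5/Q^2 + 5 = 0
Q^2 = 5/5 = 1
Q* = 1
Min AC = 5/1 + 22 + 5*1
Min AC = 5 + 22 + 5 = 32

32


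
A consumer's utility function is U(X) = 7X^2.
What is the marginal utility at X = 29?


MU = dU/dX = 7*2*X^(2-1)
MU = 14*X^1
At X = 29:
MU = 14 * 29^1
MU = 14 * 29 = 406

406


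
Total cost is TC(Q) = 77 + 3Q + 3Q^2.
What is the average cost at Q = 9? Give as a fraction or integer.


TC(9) = 77 + 3*9 + 3*9^2
TC(9) = 77 + 27 + 243 = 347
AC = TC/Q = 347/9 = 347/9

347/9


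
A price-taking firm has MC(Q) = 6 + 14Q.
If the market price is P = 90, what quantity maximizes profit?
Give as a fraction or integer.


In perfect competition, profit is maximized where P = MC.
90 = 6 + 14Q
84 = 14Q
Q* = 84/14 = 6

6


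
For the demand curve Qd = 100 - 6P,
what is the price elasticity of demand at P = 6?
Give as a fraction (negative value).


dQ/dP = -6
At P = 6: Q = 100 - 6*6 = 64
E = (dQ/dP)(P/Q) = (-6)(6/64) = -9/16

-9/16


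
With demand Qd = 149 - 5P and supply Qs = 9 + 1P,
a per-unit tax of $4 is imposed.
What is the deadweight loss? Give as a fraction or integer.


Pre-tax equilibrium quantity: Q* = 97/3
Post-tax equilibrium quantity: Q_tax = 29
Reduction in quantity: Q* - Q_tax = 10/3
DWL = (1/2) * tax * (Q* - Q_tax)
DWL = (1/2) * 4 * 10/3 = 20/3

20/3


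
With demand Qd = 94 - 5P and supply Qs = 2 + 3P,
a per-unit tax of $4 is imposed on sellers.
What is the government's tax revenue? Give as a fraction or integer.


With tax on sellers, new supply: Qs' = 2 + 3(P - 4)
= 3P - 10
New equilibrium quantity:
Q_new = 29
Tax revenue = tax * Q_new = 4 * 29 = 116

116


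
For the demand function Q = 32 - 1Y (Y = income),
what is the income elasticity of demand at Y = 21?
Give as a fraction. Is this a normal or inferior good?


dQ/dY = -1
At Y = 21: Q = 32 - 1*21 = 11
Ey = (dQ/dY)(Y/Q) = -1 * 21 / 11 = -21/11
Since Ey < 0, this is a inferior good.

-21/11 (inferior good)


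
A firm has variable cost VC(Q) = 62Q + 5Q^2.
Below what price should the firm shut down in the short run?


AVC(Q) = VC(Q)/Q = 62 + 5Q
AVC is increasing in Q, so minimum AVC is at Q -> 0+.
Min AVC = 62
The firm should shut down if P < 62.

62


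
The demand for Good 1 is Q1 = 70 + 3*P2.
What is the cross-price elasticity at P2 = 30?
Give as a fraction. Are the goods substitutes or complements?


dQ1/dP2 = 3
At P2 = 30: Q1 = 70 + 3*30 = 160
Exy = (dQ1/dP2)(P2/Q1) = 3 * 30 / 160 = 9/16
Since Exy > 0, the goods are substitutes.

9/16 (substitutes)


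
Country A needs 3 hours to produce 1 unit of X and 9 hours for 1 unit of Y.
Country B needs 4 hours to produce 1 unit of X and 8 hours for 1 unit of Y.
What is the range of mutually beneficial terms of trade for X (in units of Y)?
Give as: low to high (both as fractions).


Opportunity cost of X for Country A = hours_X / hours_Y = 3/9 = 1/3 units of Y
Opportunity cost of X for Country B = hours_X / hours_Y = 4/8 = 1/2 units of Y
Terms of trade must be between the two opportunity costs.
Range: 1/3 to 1/2

1/3 to 1/2


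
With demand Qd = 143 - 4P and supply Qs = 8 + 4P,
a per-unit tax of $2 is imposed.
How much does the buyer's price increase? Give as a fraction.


With a per-unit tax, the buyer's price increase depends on relative slopes.
Supply slope: d = 4, Demand slope: b = 4
Buyer's price increase = d * tax / (b + d)
= 4 * 2 / (4 + 4)
= 8 / 8 = 1

1


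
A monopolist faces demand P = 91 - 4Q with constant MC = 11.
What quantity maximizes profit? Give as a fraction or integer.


TR = P*Q = (91 - 4Q)Q = 91Q - 4Q^2
MR = dTR/dQ = 91 - 8Q
Set MR = MC:
91 - 8Q = 11
80 = 8Q
Q* = 80/8 = 10

10


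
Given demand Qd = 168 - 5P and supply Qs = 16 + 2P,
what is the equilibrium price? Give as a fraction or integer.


At equilibrium, Qd = Qs.
168 - 5P = 16 + 2P
168 - 16 = 5P + 2P
152 = 7P
P* = 152/7 = 152/7

152/7


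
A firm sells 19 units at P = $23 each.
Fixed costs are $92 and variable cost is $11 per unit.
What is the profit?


Total Revenue = P * Q = 23 * 19 = $437
Total Cost = FC + VC*Q = 92 + 11*19 = $301
Profit = TR - TC = 437 - 301 = $136

$136


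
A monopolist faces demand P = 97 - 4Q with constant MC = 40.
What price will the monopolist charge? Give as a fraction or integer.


MR = 97 - 8Q
Set MR = MC: 97 - 8Q = 40
Q* = 57/8
Substitute into demand:
P* = 97 - 4*57/8 = 137/2

137/2


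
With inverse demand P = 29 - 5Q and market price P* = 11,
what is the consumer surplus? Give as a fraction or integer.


Maximum willingness to pay (at Q=0): P_max = 29
Quantity demanded at P* = 11:
Q* = (29 - 11)/5 = 18/5
CS = (1/2) * Q* * (P_max - P*)
CS = (1/2) * 18/5 * (29 - 11)
CS = (1/2) * 18/5 * 18 = 162/5

162/5


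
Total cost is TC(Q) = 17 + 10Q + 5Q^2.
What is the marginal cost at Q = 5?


MC = dTC/dQ = 10 + 2*5*Q
At Q = 5:
MC = 10 + 10*5
MC = 10 + 50 = 60

60


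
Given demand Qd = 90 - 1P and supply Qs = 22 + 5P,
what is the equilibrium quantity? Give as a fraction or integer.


First find equilibrium price:
90 - 1P = 22 + 5P
P* = 68/6 = 34/3
Then substitute into demand:
Q* = 90 - 1 * 34/3 = 236/3

236/3


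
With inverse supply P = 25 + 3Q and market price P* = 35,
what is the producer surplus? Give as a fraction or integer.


Minimum supply price (at Q=0): P_min = 25
Quantity supplied at P* = 35:
Q* = (35 - 25)/3 = 10/3
PS = (1/2) * Q* * (P* - P_min)
PS = (1/2) * 10/3 * (35 - 25)
PS = (1/2) * 10/3 * 10 = 50/3

50/3


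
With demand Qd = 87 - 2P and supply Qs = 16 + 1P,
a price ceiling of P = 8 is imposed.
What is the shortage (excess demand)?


At P = 8:
Qd = 87 - 2*8 = 71
Qs = 16 + 1*8 = 24
Shortage = Qd - Qs = 71 - 24 = 47

47


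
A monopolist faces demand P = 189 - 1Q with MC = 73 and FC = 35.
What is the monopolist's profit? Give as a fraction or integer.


MR = MC: 189 - 2Q = 73
Q* = 58
P* = 189 - 1*58 = 131
Profit = (P* - MC)*Q* - FC
= (131 - 73)*58 - 35
= 58*58 - 35
= 3364 - 35 = 3329

3329


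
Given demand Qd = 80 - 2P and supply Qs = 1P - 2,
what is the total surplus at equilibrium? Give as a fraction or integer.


Find equilibrium: 80 - 2P = 1P - 2
80 + 2 = 3P
P* = 82/3 = 82/3
Q* = 1*82/3 - 2 = 76/3
Inverse demand: P = 40 - Q/2, so P_max = 40
Inverse supply: P = 2 + Q/1, so P_min = 2
CS = (1/2) * 76/3 * (40 - 82/3) = 1444/9
PS = (1/2) * 76/3 * (82/3 - 2) = 2888/9
TS = CS + PS = 1444/9 + 2888/9 = 1444/3

1444/3


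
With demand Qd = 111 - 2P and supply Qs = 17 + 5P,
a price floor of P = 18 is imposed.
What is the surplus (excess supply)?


At P = 18:
Qd = 111 - 2*18 = 75
Qs = 17 + 5*18 = 107
Surplus = Qs - Qd = 107 - 75 = 32

32


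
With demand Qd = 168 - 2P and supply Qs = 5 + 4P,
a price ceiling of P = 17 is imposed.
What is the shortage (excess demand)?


At P = 17:
Qd = 168 - 2*17 = 134
Qs = 5 + 4*17 = 73
Shortage = Qd - Qs = 134 - 73 = 61

61


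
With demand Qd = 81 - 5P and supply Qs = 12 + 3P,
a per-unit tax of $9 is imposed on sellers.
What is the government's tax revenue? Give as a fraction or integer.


With tax on sellers, new supply: Qs' = 12 + 3(P - 9)
= 3P - 15
New equilibrium quantity:
Q_new = 21
Tax revenue = tax * Q_new = 9 * 21 = 189

189


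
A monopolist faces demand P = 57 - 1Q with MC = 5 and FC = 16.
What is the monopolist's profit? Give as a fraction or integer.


MR = MC: 57 - 2Q = 5
Q* = 26
P* = 57 - 1*26 = 31
Profit = (P* - MC)*Q* - FC
= (31 - 5)*26 - 16
= 26*26 - 16
= 676 - 16 = 660

660


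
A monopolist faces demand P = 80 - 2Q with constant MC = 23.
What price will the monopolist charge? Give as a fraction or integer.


MR = 80 - 4Q
Set MR = MC: 80 - 4Q = 23
Q* = 57/4
Substitute into demand:
P* = 80 - 2*57/4 = 103/2

103/2


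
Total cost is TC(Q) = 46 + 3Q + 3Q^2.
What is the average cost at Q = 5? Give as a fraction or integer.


TC(5) = 46 + 3*5 + 3*5^2
TC(5) = 46 + 15 + 75 = 136
AC = TC/Q = 136/5 = 136/5

136/5


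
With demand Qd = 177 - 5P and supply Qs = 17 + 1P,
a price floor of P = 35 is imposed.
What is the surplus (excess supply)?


At P = 35:
Qd = 177 - 5*35 = 2
Qs = 17 + 1*35 = 52
Surplus = Qs - Qd = 52 - 2 = 50

50


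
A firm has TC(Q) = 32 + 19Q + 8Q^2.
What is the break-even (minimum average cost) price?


AC(Q) = 32/Q + 19 + 8Q
To minimize: dAC/dQ = -32/Q^2 + 8 = 0
Q^2 = 32/8 = 4
Q* = 2
Min AC = 32/2 + 19 + 8*2
Min AC = 16 + 19 + 16 = 51

51


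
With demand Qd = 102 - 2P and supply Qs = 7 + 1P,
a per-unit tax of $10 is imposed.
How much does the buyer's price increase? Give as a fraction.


With a per-unit tax, the buyer's price increase depends on relative slopes.
Supply slope: d = 1, Demand slope: b = 2
Buyer's price increase = d * tax / (b + d)
= 1 * 10 / (2 + 1)
= 10 / 3 = 10/3

10/3


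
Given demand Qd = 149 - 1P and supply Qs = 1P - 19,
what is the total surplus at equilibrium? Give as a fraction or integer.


Find equilibrium: 149 - 1P = 1P - 19
149 + 19 = 2P
P* = 168/2 = 84
Q* = 1*84 - 19 = 65
Inverse demand: P = 149 - Q/1, so P_max = 149
Inverse supply: P = 19 + Q/1, so P_min = 19
CS = (1/2) * 65 * (149 - 84) = 4225/2
PS = (1/2) * 65 * (84 - 19) = 4225/2
TS = CS + PS = 4225/2 + 4225/2 = 4225

4225


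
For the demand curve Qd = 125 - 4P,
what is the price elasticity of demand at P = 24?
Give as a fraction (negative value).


dQ/dP = -4
At P = 24: Q = 125 - 4*24 = 29
E = (dQ/dP)(P/Q) = (-4)(24/29) = -96/29

-96/29


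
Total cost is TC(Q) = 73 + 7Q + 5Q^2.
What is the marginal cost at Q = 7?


MC = dTC/dQ = 7 + 2*5*Q
At Q = 7:
MC = 7 + 10*7
MC = 7 + 70 = 77

77


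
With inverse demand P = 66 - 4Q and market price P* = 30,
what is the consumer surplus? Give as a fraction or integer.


Maximum willingness to pay (at Q=0): P_max = 66
Quantity demanded at P* = 30:
Q* = (66 - 30)/4 = 9
CS = (1/2) * Q* * (P_max - P*)
CS = (1/2) * 9 * (66 - 30)
CS = (1/2) * 9 * 36 = 162

162


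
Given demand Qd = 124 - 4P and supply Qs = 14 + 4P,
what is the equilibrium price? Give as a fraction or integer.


At equilibrium, Qd = Qs.
124 - 4P = 14 + 4P
124 - 14 = 4P + 4P
110 = 8P
P* = 110/8 = 55/4

55/4


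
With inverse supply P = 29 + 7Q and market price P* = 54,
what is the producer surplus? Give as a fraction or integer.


Minimum supply price (at Q=0): P_min = 29
Quantity supplied at P* = 54:
Q* = (54 - 29)/7 = 25/7
PS = (1/2) * Q* * (P* - P_min)
PS = (1/2) * 25/7 * (54 - 29)
PS = (1/2) * 25/7 * 25 = 625/14

625/14


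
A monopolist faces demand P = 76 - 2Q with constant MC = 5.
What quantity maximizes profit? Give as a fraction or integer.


TR = P*Q = (76 - 2Q)Q = 76Q - 2Q^2
MR = dTR/dQ = 76 - 4Q
Set MR = MC:
76 - 4Q = 5
71 = 4Q
Q* = 71/4 = 71/4

71/4


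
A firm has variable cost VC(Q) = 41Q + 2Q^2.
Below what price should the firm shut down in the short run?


AVC(Q) = VC(Q)/Q = 41 + 2Q
AVC is increasing in Q, so minimum AVC is at Q -> 0+.
Min AVC = 41
The firm should shut down if P < 41.

41


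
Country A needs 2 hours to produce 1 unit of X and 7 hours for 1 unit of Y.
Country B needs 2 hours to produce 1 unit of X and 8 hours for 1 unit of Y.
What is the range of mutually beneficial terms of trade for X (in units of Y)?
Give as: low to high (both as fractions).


Opportunity cost of X for Country A = hours_X / hours_Y = 2/7 = 2/7 units of Y
Opportunity cost of X for Country B = hours_X / hours_Y = 2/8 = 1/4 units of Y
Terms of trade must be between the two opportunity costs.
Range: 1/4 to 2/7

1/4 to 2/7


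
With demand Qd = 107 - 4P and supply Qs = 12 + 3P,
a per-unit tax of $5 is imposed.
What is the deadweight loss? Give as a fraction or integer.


Pre-tax equilibrium quantity: Q* = 369/7
Post-tax equilibrium quantity: Q_tax = 309/7
Reduction in quantity: Q* - Q_tax = 60/7
DWL = (1/2) * tax * (Q* - Q_tax)
DWL = (1/2) * 5 * 60/7 = 150/7

150/7


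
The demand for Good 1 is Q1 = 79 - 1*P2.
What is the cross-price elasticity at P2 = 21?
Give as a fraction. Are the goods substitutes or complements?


dQ1/dP2 = -1
At P2 = 21: Q1 = 79 - 1*21 = 58
Exy = (dQ1/dP2)(P2/Q1) = -1 * 21 / 58 = -21/58
Since Exy < 0, the goods are complements.

-21/58 (complements)


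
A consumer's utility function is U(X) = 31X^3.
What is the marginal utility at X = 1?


MU = dU/dX = 31*3*X^(3-1)
MU = 93*X^2
At X = 1:
MU = 93 * 1^2
MU = 93 * 1 = 93

93


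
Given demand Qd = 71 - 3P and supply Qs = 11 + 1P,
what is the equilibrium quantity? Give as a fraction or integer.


First find equilibrium price:
71 - 3P = 11 + 1P
P* = 60/4 = 15
Then substitute into demand:
Q* = 71 - 3 * 15 = 26

26


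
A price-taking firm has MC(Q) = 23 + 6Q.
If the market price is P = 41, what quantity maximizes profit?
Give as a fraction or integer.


In perfect competition, profit is maximized where P = MC.
41 = 23 + 6Q
18 = 6Q
Q* = 18/6 = 3

3


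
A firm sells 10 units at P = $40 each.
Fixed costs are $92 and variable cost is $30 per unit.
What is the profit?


Total Revenue = P * Q = 40 * 10 = $400
Total Cost = FC + VC*Q = 92 + 30*10 = $392
Profit = TR - TC = 400 - 392 = $8

$8


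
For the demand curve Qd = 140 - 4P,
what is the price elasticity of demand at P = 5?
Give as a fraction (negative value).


dQ/dP = -4
At P = 5: Q = 140 - 4*5 = 120
E = (dQ/dP)(P/Q) = (-4)(5/120) = -1/6

-1/6


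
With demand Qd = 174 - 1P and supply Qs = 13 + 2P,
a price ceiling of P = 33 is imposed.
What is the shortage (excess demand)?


At P = 33:
Qd = 174 - 1*33 = 141
Qs = 13 + 2*33 = 79
Shortage = Qd - Qs = 141 - 79 = 62

62


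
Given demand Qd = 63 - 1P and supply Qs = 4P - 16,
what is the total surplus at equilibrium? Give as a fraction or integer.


Find equilibrium: 63 - 1P = 4P - 16
63 + 16 = 5P
P* = 79/5 = 79/5
Q* = 4*79/5 - 16 = 236/5
Inverse demand: P = 63 - Q/1, so P_max = 63
Inverse supply: P = 4 + Q/4, so P_min = 4
CS = (1/2) * 236/5 * (63 - 79/5) = 27848/25
PS = (1/2) * 236/5 * (79/5 - 4) = 6962/25
TS = CS + PS = 27848/25 + 6962/25 = 6962/5

6962/5


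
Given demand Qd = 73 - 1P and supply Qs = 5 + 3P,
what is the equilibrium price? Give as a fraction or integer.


At equilibrium, Qd = Qs.
73 - 1P = 5 + 3P
73 - 5 = 1P + 3P
68 = 4P
P* = 68/4 = 17

17


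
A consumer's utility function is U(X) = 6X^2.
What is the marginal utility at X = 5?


MU = dU/dX = 6*2*X^(2-1)
MU = 12*X^1
At X = 5:
MU = 12 * 5^1
MU = 12 * 5 = 60

60


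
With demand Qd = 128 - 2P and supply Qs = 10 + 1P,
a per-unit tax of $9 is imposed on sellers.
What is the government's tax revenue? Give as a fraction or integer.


With tax on sellers, new supply: Qs' = 10 + 1(P - 9)
= 1 + 1P
New equilibrium quantity:
Q_new = 130/3
Tax revenue = tax * Q_new = 9 * 130/3 = 390

390


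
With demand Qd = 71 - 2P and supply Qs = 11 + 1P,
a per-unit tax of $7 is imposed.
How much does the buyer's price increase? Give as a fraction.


With a per-unit tax, the buyer's price increase depends on relative slopes.
Supply slope: d = 1, Demand slope: b = 2
Buyer's price increase = d * tax / (b + d)
= 1 * 7 / (2 + 1)
= 7 / 3 = 7/3

7/3


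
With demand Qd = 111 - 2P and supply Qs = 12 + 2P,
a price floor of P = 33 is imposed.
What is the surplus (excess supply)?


At P = 33:
Qd = 111 - 2*33 = 45
Qs = 12 + 2*33 = 78
Surplus = Qs - Qd = 78 - 45 = 33

33


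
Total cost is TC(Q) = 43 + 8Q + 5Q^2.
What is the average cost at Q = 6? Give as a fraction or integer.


TC(6) = 43 + 8*6 + 5*6^2
TC(6) = 43 + 48 + 180 = 271
AC = TC/Q = 271/6 = 271/6

271/6


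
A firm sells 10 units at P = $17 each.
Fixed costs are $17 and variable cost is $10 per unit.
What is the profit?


Total Revenue = P * Q = 17 * 10 = $170
Total Cost = FC + VC*Q = 17 + 10*10 = $117
Profit = TR - TC = 170 - 117 = $53

$53


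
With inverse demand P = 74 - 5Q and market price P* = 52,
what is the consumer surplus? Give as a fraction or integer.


Maximum willingness to pay (at Q=0): P_max = 74
Quantity demanded at P* = 52:
Q* = (74 - 52)/5 = 22/5
CS = (1/2) * Q* * (P_max - P*)
CS = (1/2) * 22/5 * (74 - 52)
CS = (1/2) * 22/5 * 22 = 242/5

242/5


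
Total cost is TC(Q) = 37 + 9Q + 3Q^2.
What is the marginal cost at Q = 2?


MC = dTC/dQ = 9 + 2*3*Q
At Q = 2:
MC = 9 + 6*2
MC = 9 + 12 = 21

21


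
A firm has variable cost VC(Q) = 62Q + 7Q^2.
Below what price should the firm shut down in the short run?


AVC(Q) = VC(Q)/Q = 62 + 7Q
AVC is increasing in Q, so minimum AVC is at Q -> 0+.
Min AVC = 62
The firm should shut down if P < 62.

62


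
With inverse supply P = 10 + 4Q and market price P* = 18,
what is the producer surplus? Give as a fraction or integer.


Minimum supply price (at Q=0): P_min = 10
Quantity supplied at P* = 18:
Q* = (18 - 10)/4 = 2
PS = (1/2) * Q* * (P* - P_min)
PS = (1/2) * 2 * (18 - 10)
PS = (1/2) * 2 * 8 = 8

8


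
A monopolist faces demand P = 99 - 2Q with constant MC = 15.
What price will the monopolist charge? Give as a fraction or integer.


MR = 99 - 4Q
Set MR = MC: 99 - 4Q = 15
Q* = 21
Substitute into demand:
P* = 99 - 2*21 = 57

57


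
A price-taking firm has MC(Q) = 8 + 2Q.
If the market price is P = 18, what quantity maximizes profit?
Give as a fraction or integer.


In perfect competition, profit is maximized where P = MC.
18 = 8 + 2Q
10 = 2Q
Q* = 10/2 = 5

5


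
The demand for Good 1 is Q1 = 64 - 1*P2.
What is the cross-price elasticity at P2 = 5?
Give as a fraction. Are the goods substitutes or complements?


dQ1/dP2 = -1
At P2 = 5: Q1 = 64 - 1*5 = 59
Exy = (dQ1/dP2)(P2/Q1) = -1 * 5 / 59 = -5/59
Since Exy < 0, the goods are complements.

-5/59 (complements)


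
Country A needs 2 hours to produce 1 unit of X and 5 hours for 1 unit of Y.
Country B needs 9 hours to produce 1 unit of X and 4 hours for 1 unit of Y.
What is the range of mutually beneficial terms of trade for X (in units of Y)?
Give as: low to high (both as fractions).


Opportunity cost of X for Country A = hours_X / hours_Y = 2/5 = 2/5 units of Y
Opportunity cost of X for Country B = hours_X / hours_Y = 9/4 = 9/4 units of Y
Terms of trade must be between the two opportunity costs.
Range: 2/5 to 9/4

2/5 to 9/4


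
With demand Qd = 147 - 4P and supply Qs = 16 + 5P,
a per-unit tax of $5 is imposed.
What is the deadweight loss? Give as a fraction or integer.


Pre-tax equilibrium quantity: Q* = 799/9
Post-tax equilibrium quantity: Q_tax = 233/3
Reduction in quantity: Q* - Q_tax = 100/9
DWL = (1/2) * tax * (Q* - Q_tax)
DWL = (1/2) * 5 * 100/9 = 250/9

250/9


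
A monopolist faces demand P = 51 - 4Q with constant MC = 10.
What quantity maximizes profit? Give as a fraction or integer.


TR = P*Q = (51 - 4Q)Q = 51Q - 4Q^2
MR = dTR/dQ = 51 - 8Q
Set MR = MC:
51 - 8Q = 10
41 = 8Q
Q* = 41/8 = 41/8

41/8


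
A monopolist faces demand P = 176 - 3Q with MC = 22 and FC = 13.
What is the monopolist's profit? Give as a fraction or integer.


MR = MC: 176 - 6Q = 22
Q* = 77/3
P* = 176 - 3*77/3 = 99
Profit = (P* - MC)*Q* - FC
= (99 - 22)*77/3 - 13
= 77*77/3 - 13
= 5929/3 - 13 = 5890/3

5890/3


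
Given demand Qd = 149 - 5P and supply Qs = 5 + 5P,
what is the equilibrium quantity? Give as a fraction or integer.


First find equilibrium price:
149 - 5P = 5 + 5P
P* = 144/10 = 72/5
Then substitute into demand:
Q* = 149 - 5 * 72/5 = 77

77


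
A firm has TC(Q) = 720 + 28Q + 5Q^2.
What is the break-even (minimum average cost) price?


AC(Q) = 720/Q + 28 + 5Q
To minimize: dAC/dQ = -720/Q^2 + 5 = 0
Q^2 = 720/5 = 144
Q* = 12
Min AC = 720/12 + 28 + 5*12
Min AC = 60 + 28 + 60 = 148

148


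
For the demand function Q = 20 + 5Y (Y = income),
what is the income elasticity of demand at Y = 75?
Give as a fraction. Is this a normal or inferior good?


dQ/dY = 5
At Y = 75: Q = 20 + 5*75 = 395
Ey = (dQ/dY)(Y/Q) = 5 * 75 / 395 = 75/79
Since Ey > 0, this is a normal good.

75/79 (normal good)


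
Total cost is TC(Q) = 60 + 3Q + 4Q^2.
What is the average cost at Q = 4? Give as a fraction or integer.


TC(4) = 60 + 3*4 + 4*4^2
TC(4) = 60 + 12 + 64 = 136
AC = TC/Q = 136/4 = 34

34


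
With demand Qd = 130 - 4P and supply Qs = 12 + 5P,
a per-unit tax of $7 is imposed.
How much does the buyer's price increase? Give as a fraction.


With a per-unit tax, the buyer's price increase depends on relative slopes.
Supply slope: d = 5, Demand slope: b = 4
Buyer's price increase = d * tax / (b + d)
= 5 * 7 / (4 + 5)
= 35 / 9 = 35/9

35/9


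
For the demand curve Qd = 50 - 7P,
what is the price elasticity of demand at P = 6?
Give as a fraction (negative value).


dQ/dP = -7
At P = 6: Q = 50 - 7*6 = 8
E = (dQ/dP)(P/Q) = (-7)(6/8) = -21/4

-21/4


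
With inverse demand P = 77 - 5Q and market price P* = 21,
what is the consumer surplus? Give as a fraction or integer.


Maximum willingness to pay (at Q=0): P_max = 77
Quantity demanded at P* = 21:
Q* = (77 - 21)/5 = 56/5
CS = (1/2) * Q* * (P_max - P*)
CS = (1/2) * 56/5 * (77 - 21)
CS = (1/2) * 56/5 * 56 = 1568/5

1568/5


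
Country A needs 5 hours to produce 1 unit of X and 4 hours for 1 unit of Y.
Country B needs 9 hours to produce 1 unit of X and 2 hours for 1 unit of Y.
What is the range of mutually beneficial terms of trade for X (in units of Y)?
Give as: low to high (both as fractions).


Opportunity cost of X for Country A = hours_X / hours_Y = 5/4 = 5/4 units of Y
Opportunity cost of X for Country B = hours_X / hours_Y = 9/2 = 9/2 units of Y
Terms of trade must be between the two opportunity costs.
Range: 5/4 to 9/2

5/4 to 9/2


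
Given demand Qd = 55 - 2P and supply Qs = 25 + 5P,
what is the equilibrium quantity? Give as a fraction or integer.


First find equilibrium price:
55 - 2P = 25 + 5P
P* = 30/7 = 30/7
Then substitute into demand:
Q* = 55 - 2 * 30/7 = 325/7

325/7


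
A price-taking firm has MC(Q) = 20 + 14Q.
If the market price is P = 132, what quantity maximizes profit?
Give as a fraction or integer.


In perfect competition, profit is maximized where P = MC.
132 = 20 + 14Q
112 = 14Q
Q* = 112/14 = 8

8


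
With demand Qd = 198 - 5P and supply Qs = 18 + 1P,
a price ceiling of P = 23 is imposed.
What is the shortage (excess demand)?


At P = 23:
Qd = 198 - 5*23 = 83
Qs = 18 + 1*23 = 41
Shortage = Qd - Qs = 83 - 41 = 42

42


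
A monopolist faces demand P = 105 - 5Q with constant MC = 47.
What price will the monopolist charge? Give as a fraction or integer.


MR = 105 - 10Q
Set MR = MC: 105 - 10Q = 47
Q* = 29/5
Substitute into demand:
P* = 105 - 5*29/5 = 76

76


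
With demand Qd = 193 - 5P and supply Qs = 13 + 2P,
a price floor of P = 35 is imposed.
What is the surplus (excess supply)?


At P = 35:
Qd = 193 - 5*35 = 18
Qs = 13 + 2*35 = 83
Surplus = Qs - Qd = 83 - 18 = 65

65


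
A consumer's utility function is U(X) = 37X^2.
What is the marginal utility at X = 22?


MU = dU/dX = 37*2*X^(2-1)
MU = 74*X^1
At X = 22:
MU = 74 * 22^1
MU = 74 * 22 = 1628

1628


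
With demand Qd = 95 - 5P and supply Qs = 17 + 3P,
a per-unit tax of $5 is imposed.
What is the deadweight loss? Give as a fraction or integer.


Pre-tax equilibrium quantity: Q* = 185/4
Post-tax equilibrium quantity: Q_tax = 295/8
Reduction in quantity: Q* - Q_tax = 75/8
DWL = (1/2) * tax * (Q* - Q_tax)
DWL = (1/2) * 5 * 75/8 = 375/16

375/16


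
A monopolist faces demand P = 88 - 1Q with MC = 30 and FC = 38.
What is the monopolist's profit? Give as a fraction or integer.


MR = MC: 88 - 2Q = 30
Q* = 29
P* = 88 - 1*29 = 59
Profit = (P* - MC)*Q* - FC
= (59 - 30)*29 - 38
= 29*29 - 38
= 841 - 38 = 803

803


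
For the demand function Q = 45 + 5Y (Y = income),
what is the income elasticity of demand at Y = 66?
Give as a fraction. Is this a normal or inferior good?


dQ/dY = 5
At Y = 66: Q = 45 + 5*66 = 375
Ey = (dQ/dY)(Y/Q) = 5 * 66 / 375 = 22/25
Since Ey > 0, this is a normal good.

22/25 (normal good)


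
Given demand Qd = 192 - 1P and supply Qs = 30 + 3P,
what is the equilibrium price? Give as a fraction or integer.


At equilibrium, Qd = Qs.
192 - 1P = 30 + 3P
192 - 30 = 1P + 3P
162 = 4P
P* = 162/4 = 81/2

81/2


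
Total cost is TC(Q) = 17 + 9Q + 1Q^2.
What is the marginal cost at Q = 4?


MC = dTC/dQ = 9 + 2*1*Q
At Q = 4:
MC = 9 + 2*4
MC = 9 + 8 = 17

17


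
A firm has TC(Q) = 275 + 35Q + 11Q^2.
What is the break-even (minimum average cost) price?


AC(Q) = 275/Q + 35 + 11Q
To minimize: dAC/dQ = -275/Q^2 + 11 = 0
Q^2 = 275/11 = 25
Q* = 5
Min AC = 275/5 + 35 + 11*5
Min AC = 55 + 35 + 55 = 145

145


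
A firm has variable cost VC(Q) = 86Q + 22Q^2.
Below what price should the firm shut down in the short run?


AVC(Q) = VC(Q)/Q = 86 + 22Q
AVC is increasing in Q, so minimum AVC is at Q -> 0+.
Min AVC = 86
The firm should shut down if P < 86.

86


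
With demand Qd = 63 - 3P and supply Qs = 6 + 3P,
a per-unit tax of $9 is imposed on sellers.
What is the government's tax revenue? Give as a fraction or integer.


With tax on sellers, new supply: Qs' = 6 + 3(P - 9)
= 3P - 21
New equilibrium quantity:
Q_new = 21
Tax revenue = tax * Q_new = 9 * 21 = 189

189


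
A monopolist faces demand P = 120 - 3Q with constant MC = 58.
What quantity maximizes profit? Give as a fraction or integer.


TR = P*Q = (120 - 3Q)Q = 120Q - 3Q^2
MR = dTR/dQ = 120 - 6Q
Set MR = MC:
120 - 6Q = 58
62 = 6Q
Q* = 62/6 = 31/3

31/3


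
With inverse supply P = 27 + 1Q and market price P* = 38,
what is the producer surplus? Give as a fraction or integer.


Minimum supply price (at Q=0): P_min = 27
Quantity supplied at P* = 38:
Q* = (38 - 27)/1 = 11
PS = (1/2) * Q* * (P* - P_min)
PS = (1/2) * 11 * (38 - 27)
PS = (1/2) * 11 * 11 = 121/2

121/2


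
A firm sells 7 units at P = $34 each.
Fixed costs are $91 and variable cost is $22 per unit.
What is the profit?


Total Revenue = P * Q = 34 * 7 = $238
Total Cost = FC + VC*Q = 91 + 22*7 = $245
Profit = TR - TC = 238 - 245 = $-7

$-7


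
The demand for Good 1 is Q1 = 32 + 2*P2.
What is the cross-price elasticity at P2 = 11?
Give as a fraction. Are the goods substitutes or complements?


dQ1/dP2 = 2
At P2 = 11: Q1 = 32 + 2*11 = 54
Exy = (dQ1/dP2)(P2/Q1) = 2 * 11 / 54 = 11/27
Since Exy > 0, the goods are substitutes.

11/27 (substitutes)


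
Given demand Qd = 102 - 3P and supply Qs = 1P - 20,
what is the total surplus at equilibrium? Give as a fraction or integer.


Find equilibrium: 102 - 3P = 1P - 20
102 + 20 = 4P
P* = 122/4 = 61/2
Q* = 1*61/2 - 20 = 21/2
Inverse demand: P = 34 - Q/3, so P_max = 34
Inverse supply: P = 20 + Q/1, so P_min = 20
CS = (1/2) * 21/2 * (34 - 61/2) = 147/8
PS = (1/2) * 21/2 * (61/2 - 20) = 441/8
TS = CS + PS = 147/8 + 441/8 = 147/2

147/2


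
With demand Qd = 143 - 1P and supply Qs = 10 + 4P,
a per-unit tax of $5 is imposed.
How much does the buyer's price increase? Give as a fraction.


With a per-unit tax, the buyer's price increase depends on relative slopes.
Supply slope: d = 4, Demand slope: b = 1
Buyer's price increase = d * tax / (b + d)
= 4 * 5 / (1 + 4)
= 20 / 5 = 4

4


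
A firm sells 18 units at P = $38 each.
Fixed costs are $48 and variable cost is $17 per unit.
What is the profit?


Total Revenue = P * Q = 38 * 18 = $684
Total Cost = FC + VC*Q = 48 + 17*18 = $354
Profit = TR - TC = 684 - 354 = $330

$330


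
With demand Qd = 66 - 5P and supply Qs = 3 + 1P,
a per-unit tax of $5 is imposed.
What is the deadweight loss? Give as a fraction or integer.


Pre-tax equilibrium quantity: Q* = 27/2
Post-tax equilibrium quantity: Q_tax = 28/3
Reduction in quantity: Q* - Q_tax = 25/6
DWL = (1/2) * tax * (Q* - Q_tax)
DWL = (1/2) * 5 * 25/6 = 125/12

125/12


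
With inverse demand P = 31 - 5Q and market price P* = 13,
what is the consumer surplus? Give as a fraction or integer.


Maximum willingness to pay (at Q=0): P_max = 31
Quantity demanded at P* = 13:
Q* = (31 - 13)/5 = 18/5
CS = (1/2) * Q* * (P_max - P*)
CS = (1/2) * 18/5 * (31 - 13)
CS = (1/2) * 18/5 * 18 = 162/5

162/5


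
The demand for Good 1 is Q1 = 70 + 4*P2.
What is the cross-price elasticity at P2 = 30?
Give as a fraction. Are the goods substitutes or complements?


dQ1/dP2 = 4
At P2 = 30: Q1 = 70 + 4*30 = 190
Exy = (dQ1/dP2)(P2/Q1) = 4 * 30 / 190 = 12/19
Since Exy > 0, the goods are substitutes.

12/19 (substitutes)


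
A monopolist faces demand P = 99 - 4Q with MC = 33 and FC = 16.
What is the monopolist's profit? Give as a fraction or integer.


MR = MC: 99 - 8Q = 33
Q* = 33/4
P* = 99 - 4*33/4 = 66
Profit = (P* - MC)*Q* - FC
= (66 - 33)*33/4 - 16
= 33*33/4 - 16
= 1089/4 - 16 = 1025/4

1025/4


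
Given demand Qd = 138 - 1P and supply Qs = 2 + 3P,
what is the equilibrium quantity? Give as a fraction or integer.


First find equilibrium price:
138 - 1P = 2 + 3P
P* = 136/4 = 34
Then substitute into demand:
Q* = 138 - 1 * 34 = 104

104


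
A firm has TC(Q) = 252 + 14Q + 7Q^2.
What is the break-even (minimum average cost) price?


AC(Q) = 252/Q + 14 + 7Q
To minimize: dAC/dQ = -252/Q^2 + 7 = 0
Q^2 = 252/7 = 36
Q* = 6
Min AC = 252/6 + 14 + 7*6
Min AC = 42 + 14 + 42 = 98

98


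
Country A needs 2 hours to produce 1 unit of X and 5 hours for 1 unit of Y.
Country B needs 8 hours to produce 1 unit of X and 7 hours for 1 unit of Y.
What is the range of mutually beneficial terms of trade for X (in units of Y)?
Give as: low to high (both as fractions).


Opportunity cost of X for Country A = hours_X / hours_Y = 2/5 = 2/5 units of Y
Opportunity cost of X for Country B = hours_X / hours_Y = 8/7 = 8/7 units of Y
Terms of trade must be between the two opportunity costs.
Range: 2/5 to 8/7

2/5 to 8/7


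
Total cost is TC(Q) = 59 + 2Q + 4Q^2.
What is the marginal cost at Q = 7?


MC = dTC/dQ = 2 + 2*4*Q
At Q = 7:
MC = 2 + 8*7
MC = 2 + 56 = 58

58


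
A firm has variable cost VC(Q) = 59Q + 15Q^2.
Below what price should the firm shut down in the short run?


AVC(Q) = VC(Q)/Q = 59 + 15Q
AVC is increasing in Q, so minimum AVC is at Q -> 0+.
Min AVC = 59
The firm should shut down if P < 59.

59


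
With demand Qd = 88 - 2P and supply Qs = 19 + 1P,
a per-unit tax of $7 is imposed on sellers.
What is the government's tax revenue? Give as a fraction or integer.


With tax on sellers, new supply: Qs' = 19 + 1(P - 7)
= 12 + 1P
New equilibrium quantity:
Q_new = 112/3
Tax revenue = tax * Q_new = 7 * 112/3 = 784/3

784/3


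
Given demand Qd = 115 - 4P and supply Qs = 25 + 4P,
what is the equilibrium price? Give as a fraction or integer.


At equilibrium, Qd = Qs.
115 - 4P = 25 + 4P
115 - 25 = 4P + 4P
90 = 8P
P* = 90/8 = 45/4

45/4


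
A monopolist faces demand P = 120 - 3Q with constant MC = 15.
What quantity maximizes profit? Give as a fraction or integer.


TR = P*Q = (120 - 3Q)Q = 120Q - 3Q^2
MR = dTR/dQ = 120 - 6Q
Set MR = MC:
120 - 6Q = 15
105 = 6Q
Q* = 105/6 = 35/2

35/2


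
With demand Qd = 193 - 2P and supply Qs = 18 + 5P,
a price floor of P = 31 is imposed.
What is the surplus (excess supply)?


At P = 31:
Qd = 193 - 2*31 = 131
Qs = 18 + 5*31 = 173
Surplus = Qs - Qd = 173 - 131 = 42

42


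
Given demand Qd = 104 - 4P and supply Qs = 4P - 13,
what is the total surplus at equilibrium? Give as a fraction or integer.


Find equilibrium: 104 - 4P = 4P - 13
104 + 13 = 8P
P* = 117/8 = 117/8
Q* = 4*117/8 - 13 = 91/2
Inverse demand: P = 26 - Q/4, so P_max = 26
Inverse supply: P = 13/4 + Q/4, so P_min = 13/4
CS = (1/2) * 91/2 * (26 - 117/8) = 8281/32
PS = (1/2) * 91/2 * (117/8 - 13/4) = 8281/32
TS = CS + PS = 8281/32 + 8281/32 = 8281/16

8281/16


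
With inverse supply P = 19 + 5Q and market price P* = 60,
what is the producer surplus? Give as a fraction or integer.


Minimum supply price (at Q=0): P_min = 19
Quantity supplied at P* = 60:
Q* = (60 - 19)/5 = 41/5
PS = (1/2) * Q* * (P* - P_min)
PS = (1/2) * 41/5 * (60 - 19)
PS = (1/2) * 41/5 * 41 = 1681/10

1681/10


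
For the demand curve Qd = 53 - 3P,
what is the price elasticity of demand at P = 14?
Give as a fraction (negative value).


dQ/dP = -3
At P = 14: Q = 53 - 3*14 = 11
E = (dQ/dP)(P/Q) = (-3)(14/11) = -42/11

-42/11


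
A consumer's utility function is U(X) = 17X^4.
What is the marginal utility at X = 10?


MU = dU/dX = 17*4*X^(4-1)
MU = 68*X^3
At X = 10:
MU = 68 * 10^3
MU = 68 * 1000 = 68000

68000


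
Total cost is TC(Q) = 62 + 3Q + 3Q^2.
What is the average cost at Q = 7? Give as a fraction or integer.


TC(7) = 62 + 3*7 + 3*7^2
TC(7) = 62 + 21 + 147 = 230
AC = TC/Q = 230/7 = 230/7

230/7


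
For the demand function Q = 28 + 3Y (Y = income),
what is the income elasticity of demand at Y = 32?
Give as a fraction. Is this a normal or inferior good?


dQ/dY = 3
At Y = 32: Q = 28 + 3*32 = 124
Ey = (dQ/dY)(Y/Q) = 3 * 32 / 124 = 24/31
Since Ey > 0, this is a normal good.

24/31 (normal good)


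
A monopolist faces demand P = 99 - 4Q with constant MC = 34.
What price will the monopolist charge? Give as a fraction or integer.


MR = 99 - 8Q
Set MR = MC: 99 - 8Q = 34
Q* = 65/8
Substitute into demand:
P* = 99 - 4*65/8 = 133/2

133/2


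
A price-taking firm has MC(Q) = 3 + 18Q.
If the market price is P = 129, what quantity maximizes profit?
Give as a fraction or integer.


In perfect competition, profit is maximized where P = MC.
129 = 3 + 18Q
126 = 18Q
Q* = 126/18 = 7

7


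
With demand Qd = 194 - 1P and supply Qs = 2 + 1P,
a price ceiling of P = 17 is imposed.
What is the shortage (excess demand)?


At P = 17:
Qd = 194 - 1*17 = 177
Qs = 2 + 1*17 = 19
Shortage = Qd - Qs = 177 - 19 = 158

158


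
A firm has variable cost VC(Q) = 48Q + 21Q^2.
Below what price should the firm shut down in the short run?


AVC(Q) = VC(Q)/Q = 48 + 21Q
AVC is increasing in Q, so minimum AVC is at Q -> 0+.
Min AVC = 48
The firm should shut down if P < 48.

48


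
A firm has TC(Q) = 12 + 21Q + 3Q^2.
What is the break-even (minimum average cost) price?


AC(Q) = 12/Q + 21 + 3Q
To minimize: dAC/dQ = -12/Q^2 + 3 = 0
Q^2 = 12/3 = 4
Q* = 2
Min AC = 12/2 + 21 + 3*2
Min AC = 6 + 21 + 6 = 33

33


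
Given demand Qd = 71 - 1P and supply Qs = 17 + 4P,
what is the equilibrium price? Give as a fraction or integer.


At equilibrium, Qd = Qs.
71 - 1P = 17 + 4P
71 - 17 = 1P + 4P
54 = 5P
P* = 54/5 = 54/5

54/5


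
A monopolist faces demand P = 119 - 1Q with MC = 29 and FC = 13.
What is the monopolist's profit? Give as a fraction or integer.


MR = MC: 119 - 2Q = 29
Q* = 45
P* = 119 - 1*45 = 74
Profit = (P* - MC)*Q* - FC
= (74 - 29)*45 - 13
= 45*45 - 13
= 2025 - 13 = 2012

2012


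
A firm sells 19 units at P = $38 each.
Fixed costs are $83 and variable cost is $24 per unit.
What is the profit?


Total Revenue = P * Q = 38 * 19 = $722
Total Cost = FC + VC*Q = 83 + 24*19 = $539
Profit = TR - TC = 722 - 539 = $183

$183


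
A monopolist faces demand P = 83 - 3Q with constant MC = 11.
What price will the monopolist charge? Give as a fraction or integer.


MR = 83 - 6Q
Set MR = MC: 83 - 6Q = 11
Q* = 12
Substitute into demand:
P* = 83 - 3*12 = 47

47


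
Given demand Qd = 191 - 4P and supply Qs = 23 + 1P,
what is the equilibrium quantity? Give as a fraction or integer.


First find equilibrium price:
191 - 4P = 23 + 1P
P* = 168/5 = 168/5
Then substitute into demand:
Q* = 191 - 4 * 168/5 = 283/5

283/5


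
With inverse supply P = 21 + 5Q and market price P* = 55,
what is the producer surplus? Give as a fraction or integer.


Minimum supply price (at Q=0): P_min = 21
Quantity supplied at P* = 55:
Q* = (55 - 21)/5 = 34/5
PS = (1/2) * Q* * (P* - P_min)
PS = (1/2) * 34/5 * (55 - 21)
PS = (1/2) * 34/5 * 34 = 578/5

578/5


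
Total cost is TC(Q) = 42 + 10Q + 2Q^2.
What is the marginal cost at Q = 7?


MC = dTC/dQ = 10 + 2*2*Q
At Q = 7:
MC = 10 + 4*7
MC = 10 + 28 = 38

38


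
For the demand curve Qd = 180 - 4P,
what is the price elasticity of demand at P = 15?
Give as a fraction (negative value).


dQ/dP = -4
At P = 15: Q = 180 - 4*15 = 120
E = (dQ/dP)(P/Q) = (-4)(15/120) = -1/2

-1/2


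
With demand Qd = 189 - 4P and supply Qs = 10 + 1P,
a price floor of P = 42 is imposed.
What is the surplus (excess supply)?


At P = 42:
Qd = 189 - 4*42 = 21
Qs = 10 + 1*42 = 52
Surplus = Qs - Qd = 52 - 21 = 31

31


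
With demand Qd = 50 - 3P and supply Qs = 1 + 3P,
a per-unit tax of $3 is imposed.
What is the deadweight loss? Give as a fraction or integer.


Pre-tax equilibrium quantity: Q* = 51/2
Post-tax equilibrium quantity: Q_tax = 21
Reduction in quantity: Q* - Q_tax = 9/2
DWL = (1/2) * tax * (Q* - Q_tax)
DWL = (1/2) * 3 * 9/2 = 27/4

27/4


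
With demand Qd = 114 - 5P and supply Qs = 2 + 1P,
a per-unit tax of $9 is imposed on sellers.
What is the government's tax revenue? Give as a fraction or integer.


With tax on sellers, new supply: Qs' = 2 + 1(P - 9)
= 1P - 7
New equilibrium quantity:
Q_new = 79/6
Tax revenue = tax * Q_new = 9 * 79/6 = 237/2

237/2


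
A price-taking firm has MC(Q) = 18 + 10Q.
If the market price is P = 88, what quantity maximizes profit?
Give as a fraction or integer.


In perfect competition, profit is maximized where P = MC.
88 = 18 + 10Q
70 = 10Q
Q* = 70/10 = 7

7


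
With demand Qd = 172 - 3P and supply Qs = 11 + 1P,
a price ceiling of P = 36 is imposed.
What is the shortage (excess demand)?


At P = 36:
Qd = 172 - 3*36 = 64
Qs = 11 + 1*36 = 47
Shortage = Qd - Qs = 64 - 47 = 17

17


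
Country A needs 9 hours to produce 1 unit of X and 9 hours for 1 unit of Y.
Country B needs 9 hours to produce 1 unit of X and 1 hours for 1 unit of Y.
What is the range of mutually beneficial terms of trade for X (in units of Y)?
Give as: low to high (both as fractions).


Opportunity cost of X for Country A = hours_X / hours_Y = 9/9 = 1 units of Y
Opportunity cost of X for Country B = hours_X / hours_Y = 9/1 = 9 units of Y
Terms of trade must be between the two opportunity costs.
Range: 1 to 9

1 to 9


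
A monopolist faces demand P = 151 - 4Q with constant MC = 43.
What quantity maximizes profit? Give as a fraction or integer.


TR = P*Q = (151 - 4Q)Q = 151Q - 4Q^2
MR = dTR/dQ = 151 - 8Q
Set MR = MC:
151 - 8Q = 43
108 = 8Q
Q* = 108/8 = 27/2

27/2


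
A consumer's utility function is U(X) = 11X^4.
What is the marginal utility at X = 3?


MU = dU/dX = 11*4*X^(4-1)
MU = 44*X^3
At X = 3:
MU = 44 * 3^3
MU = 44 * 27 = 1188

1188


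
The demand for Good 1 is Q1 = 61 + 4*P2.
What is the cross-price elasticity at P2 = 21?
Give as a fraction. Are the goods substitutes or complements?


dQ1/dP2 = 4
At P2 = 21: Q1 = 61 + 4*21 = 145
Exy = (dQ1/dP2)(P2/Q1) = 4 * 21 / 145 = 84/145
Since Exy > 0, the goods are substitutes.

84/145 (substitutes)


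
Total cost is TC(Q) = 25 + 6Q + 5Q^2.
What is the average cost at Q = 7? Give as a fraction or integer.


TC(7) = 25 + 6*7 + 5*7^2
TC(7) = 25 + 42 + 245 = 312
AC = TC/Q = 312/7 = 312/7

312/7


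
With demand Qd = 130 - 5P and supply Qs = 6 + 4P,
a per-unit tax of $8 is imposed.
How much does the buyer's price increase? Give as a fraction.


With a per-unit tax, the buyer's price increase depends on relative slopes.
Supply slope: d = 4, Demand slope: b = 5
Buyer's price increase = d * tax / (b + d)
= 4 * 8 / (5 + 4)
= 32 / 9 = 32/9

32/9


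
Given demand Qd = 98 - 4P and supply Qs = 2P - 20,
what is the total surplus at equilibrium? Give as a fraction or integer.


Find equilibrium: 98 - 4P = 2P - 20
98 + 20 = 6P
P* = 118/6 = 59/3
Q* = 2*59/3 - 20 = 58/3
Inverse demand: P = 49/2 - Q/4, so P_max = 49/2
Inverse supply: P = 10 + Q/2, so P_min = 10
CS = (1/2) * 58/3 * (49/2 - 59/3) = 841/18
PS = (1/2) * 58/3 * (59/3 - 10) = 841/9
TS = CS + PS = 841/18 + 841/9 = 841/6

841/6


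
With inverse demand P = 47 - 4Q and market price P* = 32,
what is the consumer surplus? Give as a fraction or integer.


Maximum willingness to pay (at Q=0): P_max = 47
Quantity demanded at P* = 32:
Q* = (47 - 32)/4 = 15/4
CS = (1/2) * Q* * (P_max - P*)
CS = (1/2) * 15/4 * (47 - 32)
CS = (1/2) * 15/4 * 15 = 225/8

225/8
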